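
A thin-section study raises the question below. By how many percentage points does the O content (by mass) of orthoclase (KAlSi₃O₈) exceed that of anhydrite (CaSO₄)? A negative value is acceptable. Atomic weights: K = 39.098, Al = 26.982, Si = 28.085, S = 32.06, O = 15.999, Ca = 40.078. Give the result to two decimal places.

-1.02 percentage points

O in KAlSi₃O₈: molar mass 278.327 g/mol; 8×15.999 = 127.992 g → 45.99 wt%.
O in CaSO₄: molar mass 136.134 g/mol; 4×15.999 = 63.996 g → 47.01 wt%.
Difference = 45.99 − 47.01 = -1.02 percentage points.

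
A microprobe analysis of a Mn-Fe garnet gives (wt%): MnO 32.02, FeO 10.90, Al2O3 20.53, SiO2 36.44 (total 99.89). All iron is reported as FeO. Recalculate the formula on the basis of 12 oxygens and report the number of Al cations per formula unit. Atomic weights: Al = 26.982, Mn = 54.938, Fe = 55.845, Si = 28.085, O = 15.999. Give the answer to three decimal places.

MnO: 32.02/70.937 = 0.45139 mol → 0.45139 mol Mn, 0.45139 mol O.
FeO: 10.90/71.844 = 0.15172 mol → 0.15172 mol Fe, 0.15172 mol O.
Al2O3: 20.53/101.961 = 0.20135 mol → 0.40270 mol Al, 0.60405 mol O.
SiO2: 36.44/60.083 = 0.60649 mol → 0.60649 mol Si, 1.21298 mol O.
Total oxygen = 2.42014 mol. Normalization factor = 12/2.42014 = 4.95839.
Al per 12 O = 0.40270 × 4.95839 = 1.997.

1.997 Al apfu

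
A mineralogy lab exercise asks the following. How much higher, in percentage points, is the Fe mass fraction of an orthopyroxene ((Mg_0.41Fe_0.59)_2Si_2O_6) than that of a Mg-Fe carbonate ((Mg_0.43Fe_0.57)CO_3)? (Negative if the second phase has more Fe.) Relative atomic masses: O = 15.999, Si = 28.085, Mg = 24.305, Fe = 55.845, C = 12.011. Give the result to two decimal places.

M((Mg_0.41Fe_0.59)_2Si_2O_6) = 237.991 g/mol, so wt% Fe = 65.897/237.991 × 100 = 27.69%.
M((Mg_0.43Fe_0.57)CO_3) = 102.291 g/mol, so wt% Fe = 31.832/102.291 × 100 = 31.12%.
27.69 − 31.12 = -3.43 pp.

-3.43 percentage points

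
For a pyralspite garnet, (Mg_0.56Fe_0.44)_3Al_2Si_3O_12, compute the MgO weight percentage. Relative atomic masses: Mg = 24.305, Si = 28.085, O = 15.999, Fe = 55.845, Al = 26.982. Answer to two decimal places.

M((Mg_0.56Fe_0.44)_3Al_2Si_3O_12) = 444.755 g/mol; M(MgO) = 40.304 g/mol.
Moles MgO per formula unit = 1.68 Mg ÷ 1 = 1.6800.
MgO fraction = (1.6800 × 40.304) / 444.755 = 67.711/444.755 = 0.1522.

15.22 wt%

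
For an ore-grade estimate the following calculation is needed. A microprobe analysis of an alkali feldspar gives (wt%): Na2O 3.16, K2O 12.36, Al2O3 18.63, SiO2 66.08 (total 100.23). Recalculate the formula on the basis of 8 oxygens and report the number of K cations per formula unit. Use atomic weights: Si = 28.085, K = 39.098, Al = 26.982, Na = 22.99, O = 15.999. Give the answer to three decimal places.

0.717 K apfu

Na2O (M=61.979): mol = 0.05099; Na = 0.10198, O = 0.05099.
K2O (M=94.195): mol = 0.13122; K = 0.26244, O = 0.13122.
Al2O3 (M=101.961): mol = 0.18272; Al = 0.36544, O = 0.54816.
SiO2 (M=60.083): mol = 1.09981; Si = 1.09981, O = 2.19962.
ΣO = 2.92999; factor = 8/ΣO = 2.73038.
K apfu = 0.26244 × 2.73038 = 0.717.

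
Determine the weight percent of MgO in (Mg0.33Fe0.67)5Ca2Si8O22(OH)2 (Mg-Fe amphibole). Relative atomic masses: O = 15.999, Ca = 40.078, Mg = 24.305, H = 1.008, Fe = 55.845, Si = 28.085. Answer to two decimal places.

Molar mass of (Mg0.33Fe0.67)5Ca2Si8O22(OH)2 = 1.65*24.305 + 3.35*55.845 + 2*40.078 + 8*28.085 + 24*15.999 + 2*1.008 = 918.012 g/mol.
Each formula unit contains 1.65 Mg, equivalent to 1.65/1 = 1.6500 mol MgO.
M(MgO) = 1×24.305 + 1×15.999 = 40.304 g/mol.
Mass of MgO per formula unit = 1.6500 × 40.304 = 66.502 g.
MgO wt% = 66.502 / 918.012 × 100 = 7.24%.

7.24 wt%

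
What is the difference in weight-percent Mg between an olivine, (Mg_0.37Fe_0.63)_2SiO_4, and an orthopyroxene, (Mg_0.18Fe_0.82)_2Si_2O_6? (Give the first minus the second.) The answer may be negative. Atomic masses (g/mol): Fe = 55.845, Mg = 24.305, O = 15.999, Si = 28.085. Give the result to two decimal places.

6.50 percentage points

Mg in (Mg_0.37Fe_0.63)_2SiO_4: molar mass 180.431 g/mol; 0.74×24.305 = 17.986 g → 9.97 wt%.
Mg in (Mg_0.18Fe_0.82)_2Si_2O_6: molar mass 252.500 g/mol; 0.36×24.305 = 8.750 g → 3.47 wt%.
Difference = 9.97 − 3.47 = 6.50 percentage points.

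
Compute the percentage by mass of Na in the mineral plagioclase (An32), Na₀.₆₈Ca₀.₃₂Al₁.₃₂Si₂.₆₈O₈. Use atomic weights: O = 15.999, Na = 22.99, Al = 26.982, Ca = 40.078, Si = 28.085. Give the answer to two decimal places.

5.85 weight percent

M(Na₀.₆₈Ca₀.₃₂Al₁.₃₂Si₂.₆₈O₈) = 267.334 g/mol.
Na contributes 0.68 × 22.99 = 15.633 g per mole.
15.633/267.334 = 0.0585 → 5.85%.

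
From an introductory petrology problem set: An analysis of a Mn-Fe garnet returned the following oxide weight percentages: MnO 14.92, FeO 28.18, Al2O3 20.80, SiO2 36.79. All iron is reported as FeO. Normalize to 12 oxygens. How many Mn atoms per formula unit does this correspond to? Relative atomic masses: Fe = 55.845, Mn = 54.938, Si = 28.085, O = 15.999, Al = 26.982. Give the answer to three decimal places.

MnO (M=70.937): mol = 0.21033; Mn = 0.21033, O = 0.21033.
FeO (M=71.844): mol = 0.39224; Fe = 0.39224, O = 0.39224.
Al2O3 (M=101.961): mol = 0.20400; Al = 0.40800, O = 0.61200.
SiO2 (M=60.083): mol = 0.61232; Si = 0.61232, O = 1.22464.
ΣO = 2.43921; factor = 12/ΣO = 4.91963.
Mn apfu = 0.21033 × 4.91963 = 1.035.

1.035 Mn apfu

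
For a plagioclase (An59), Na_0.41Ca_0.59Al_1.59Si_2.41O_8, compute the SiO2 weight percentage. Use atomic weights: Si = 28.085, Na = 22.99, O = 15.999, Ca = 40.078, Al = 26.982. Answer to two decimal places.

Formula mass = 271.650 g/mol.
2.41 Si → 2.4100 mol SiO2 per formula unit; M(SiO2) = 60.083, so SiO2 mass = 144.800 g.
144.800/271.650 × 100 = 53.30 wt%.

53.30 wt%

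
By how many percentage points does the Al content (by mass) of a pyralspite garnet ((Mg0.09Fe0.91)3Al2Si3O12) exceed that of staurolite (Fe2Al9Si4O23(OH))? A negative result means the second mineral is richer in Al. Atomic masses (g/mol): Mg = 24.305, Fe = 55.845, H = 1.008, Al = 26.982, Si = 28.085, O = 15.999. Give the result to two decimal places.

Al in (Mg0.09Fe0.91)3Al2Si3O12: molar mass 489.226 g/mol; 2×26.982 = 53.964 g → 11.03 wt%.
Al in Fe2Al9Si4O23(OH): molar mass 851.852 g/mol; 9×26.982 = 242.838 g → 28.51 wt%.
Difference = 11.03 − 28.51 = -17.48 percentage points.

-17.48 percentage points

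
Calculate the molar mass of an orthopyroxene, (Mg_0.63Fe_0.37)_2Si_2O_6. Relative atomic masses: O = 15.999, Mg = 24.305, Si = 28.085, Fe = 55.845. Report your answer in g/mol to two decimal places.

224.11 g/mol

The formula mass is the sum 1.26*24.305 + 0.74*55.845 + 2*28.085 + 6*15.999.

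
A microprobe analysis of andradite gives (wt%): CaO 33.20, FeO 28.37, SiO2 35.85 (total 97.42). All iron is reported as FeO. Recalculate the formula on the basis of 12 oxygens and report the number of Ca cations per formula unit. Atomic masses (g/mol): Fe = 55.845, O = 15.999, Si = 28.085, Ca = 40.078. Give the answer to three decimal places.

3.259 Ca apfu

CaO (M=56.077): mol = 0.59204; Ca = 0.59204, O = 0.59204.
FeO (M=71.844): mol = 0.39488; Fe = 0.39488, O = 0.39488.
SiO2 (M=60.083): mol = 0.59667; Si = 0.59667, O = 1.19334.
ΣO = 2.18026; factor = 12/ΣO = 5.50393.
Ca apfu = 0.59204 × 5.50393 = 3.259.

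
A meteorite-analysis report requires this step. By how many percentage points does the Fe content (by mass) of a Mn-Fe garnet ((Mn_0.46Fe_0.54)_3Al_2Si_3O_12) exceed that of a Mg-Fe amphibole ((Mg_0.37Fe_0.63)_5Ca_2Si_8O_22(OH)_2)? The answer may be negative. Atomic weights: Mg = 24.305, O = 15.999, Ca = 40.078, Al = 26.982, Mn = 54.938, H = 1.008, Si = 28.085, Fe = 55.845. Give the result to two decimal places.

First mineral: 90.469 g Fe in 496.490 g formula = 18.22 wt% Fe.
Second mineral: 175.912 g Fe in 911.704 g formula = 19.29 wt% Fe.
18.22% − 19.29% gives a difference of -1.07 percentage points.

-1.07 percentage points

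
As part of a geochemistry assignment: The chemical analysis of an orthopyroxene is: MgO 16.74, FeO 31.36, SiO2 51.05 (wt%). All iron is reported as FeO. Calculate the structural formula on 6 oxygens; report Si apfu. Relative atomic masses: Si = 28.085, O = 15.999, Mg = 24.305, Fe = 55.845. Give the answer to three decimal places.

16.74 wt% MgO ÷ 40.304 g/mol = 0.41534 mol, giving 0.41534 Mg and 0.41534 O.
31.36 wt% FeO ÷ 71.844 g/mol = 0.43650 mol, giving 0.43650 Fe and 0.43650 O.
51.05 wt% SiO2 ÷ 60.083 g/mol = 0.84966 mol, giving 0.84966 Si and 1.69932 O.
Oxygen sums to 2.55116; scaling by 6/2.55116 = 2.35187 puts the formula on 6 O.
Si: 0.84966 × 2.35187 = 1.998 atoms per formula unit.

1.998 Si apfu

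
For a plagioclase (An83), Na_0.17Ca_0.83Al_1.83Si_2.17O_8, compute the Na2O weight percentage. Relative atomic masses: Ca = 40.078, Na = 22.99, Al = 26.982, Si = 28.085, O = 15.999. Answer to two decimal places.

Molar mass of Na_0.17Ca_0.83Al_1.83Si_2.17O_8 = 0.17*22.99 + 0.83*40.078 + 1.83*26.982 + 2.17*28.085 + 8*15.999 = 275.487 g/mol.
Each formula unit contains 0.17 Na, equivalent to 0.17/2 = 0.0850 mol Na2O.
M(Na2O) = 2×22.99 + 1×15.999 = 61.979 g/mol.
Mass of Na2O per formula unit = 0.0850 × 61.979 = 5.268 g.
Na2O wt% = 5.268 / 275.487 × 100 = 1.91%.

1.91 wt%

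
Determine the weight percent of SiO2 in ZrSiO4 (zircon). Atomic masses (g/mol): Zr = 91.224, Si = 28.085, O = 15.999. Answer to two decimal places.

32.78 wt%

Formula mass = 183.305 g/mol.
1 Si → 1.0000 mol SiO2 per formula unit; M(SiO2) = 60.083, so SiO2 mass = 60.083 g.
60.083/183.305 × 100 = 32.78 wt%.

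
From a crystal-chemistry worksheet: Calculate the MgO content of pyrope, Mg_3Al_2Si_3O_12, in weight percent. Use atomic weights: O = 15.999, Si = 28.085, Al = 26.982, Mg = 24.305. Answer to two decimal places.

29.99 wt%

M(Mg_3Al_2Si_3O_12) = 403.122 g/mol; M(MgO) = 40.304 g/mol.
Moles MgO per formula unit = 3 Mg ÷ 1 = 3.0000.
MgO fraction = (3.0000 × 40.304) / 403.122 = 120.912/403.122 = 0.2999.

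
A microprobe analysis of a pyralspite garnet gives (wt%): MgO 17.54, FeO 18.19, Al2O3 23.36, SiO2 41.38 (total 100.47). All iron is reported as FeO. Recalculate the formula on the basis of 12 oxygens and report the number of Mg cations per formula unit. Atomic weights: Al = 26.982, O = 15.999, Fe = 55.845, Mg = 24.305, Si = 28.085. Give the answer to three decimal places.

1.897 Mg apfu

17.54 wt% MgO ÷ 40.304 g/mol = 0.43519 mol, giving 0.43519 Mg and 0.43519 O.
18.19 wt% FeO ÷ 71.844 g/mol = 0.25319 mol, giving 0.25319 Fe and 0.25319 O.
23.36 wt% Al2O3 ÷ 101.961 g/mol = 0.22911 mol, giving 0.45822 Al and 0.68733 O.
41.38 wt% SiO2 ÷ 60.083 g/mol = 0.68871 mol, giving 0.68871 Si and 1.37742 O.
Oxygen sums to 2.75313; scaling by 12/2.75313 = 4.35868 puts the formula on 12 O.
Mg: 0.43519 × 4.35868 = 1.897 atoms per formula unit.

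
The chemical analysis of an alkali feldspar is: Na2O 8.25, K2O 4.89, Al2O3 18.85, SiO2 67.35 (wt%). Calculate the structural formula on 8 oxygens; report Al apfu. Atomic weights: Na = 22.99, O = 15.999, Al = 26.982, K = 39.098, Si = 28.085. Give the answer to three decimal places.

Na2O (M=61.979): mol = 0.13311; Na = 0.26622, O = 0.13311.
K2O (M=94.195): mol = 0.05191; K = 0.10382, O = 0.05191.
Al2O3 (M=101.961): mol = 0.18487; Al = 0.36974, O = 0.55461.
SiO2 (M=60.083): mol = 1.12095; Si = 1.12095, O = 2.24190.
ΣO = 2.98153; factor = 8/ΣO = 2.68319.
Al apfu = 0.36974 × 2.68319 = 0.992.

0.992 Al apfu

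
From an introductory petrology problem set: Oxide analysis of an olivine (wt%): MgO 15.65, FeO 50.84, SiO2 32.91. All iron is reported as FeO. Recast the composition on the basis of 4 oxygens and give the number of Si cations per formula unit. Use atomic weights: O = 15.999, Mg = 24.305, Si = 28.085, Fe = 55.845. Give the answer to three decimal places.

15.65 wt% MgO ÷ 40.304 g/mol = 0.38830 mol, giving 0.38830 Mg and 0.38830 O.
50.84 wt% FeO ÷ 71.844 g/mol = 0.70764 mol, giving 0.70764 Fe and 0.70764 O.
32.91 wt% SiO2 ÷ 60.083 g/mol = 0.54774 mol, giving 0.54774 Si and 1.09548 O.
Oxygen sums to 2.19142; scaling by 4/2.19142 = 1.82530 puts the formula on 4 O.
Si: 0.54774 × 1.82530 = 1.000 atoms per formula unit.

1.000 Si apfu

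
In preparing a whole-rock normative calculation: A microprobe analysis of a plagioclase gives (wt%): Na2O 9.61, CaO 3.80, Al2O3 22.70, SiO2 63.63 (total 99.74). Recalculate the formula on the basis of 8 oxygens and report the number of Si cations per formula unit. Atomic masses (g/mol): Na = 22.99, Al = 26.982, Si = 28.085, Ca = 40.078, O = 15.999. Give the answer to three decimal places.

Na2O (M=61.979): mol = 0.15505; Na = 0.31010, O = 0.15505.
CaO (M=56.077): mol = 0.06776; Ca = 0.06776, O = 0.06776.
Al2O3 (M=101.961): mol = 0.22263; Al = 0.44526, O = 0.66789.
SiO2 (M=60.083): mol = 1.05904; Si = 1.05904, O = 2.11808.
ΣO = 3.00878; factor = 8/ΣO = 2.65888.
Si apfu = 1.05904 × 2.65888 = 2.816.

2.816 Si apfu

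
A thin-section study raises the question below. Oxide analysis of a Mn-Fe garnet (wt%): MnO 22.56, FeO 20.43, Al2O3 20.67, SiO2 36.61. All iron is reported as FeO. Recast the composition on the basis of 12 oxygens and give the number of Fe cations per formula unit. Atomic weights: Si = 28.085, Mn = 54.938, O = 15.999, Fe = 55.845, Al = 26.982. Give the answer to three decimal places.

1.405 Fe apfu

MnO (M=70.937): mol = 0.31803; Mn = 0.31803, O = 0.31803.
FeO (M=71.844): mol = 0.28437; Fe = 0.28437, O = 0.28437.
Al2O3 (M=101.961): mol = 0.20272; Al = 0.40544, O = 0.60816.
SiO2 (M=60.083): mol = 0.60932; Si = 0.60932, O = 1.21864.
ΣO = 2.42920; factor = 12/ΣO = 4.93990.
Fe apfu = 0.28437 × 4.93990 = 1.405.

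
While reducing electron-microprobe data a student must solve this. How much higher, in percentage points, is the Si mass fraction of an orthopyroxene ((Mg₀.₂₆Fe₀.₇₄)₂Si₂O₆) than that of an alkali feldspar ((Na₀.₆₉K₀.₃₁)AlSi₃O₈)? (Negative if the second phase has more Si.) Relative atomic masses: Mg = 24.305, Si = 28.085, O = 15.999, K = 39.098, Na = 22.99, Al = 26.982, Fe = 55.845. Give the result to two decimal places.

-8.83 percentage points

M((Mg₀.₂₆Fe₀.₇₄)₂Si₂O₆) = 247.453 g/mol, so wt% Si = 56.170/247.453 × 100 = 22.70%.
M((Na₀.₆₉K₀.₃₁)AlSi₃O₈) = 267.212 g/mol, so wt% Si = 84.255/267.212 × 100 = 31.53%.
22.70 − 31.53 = -8.83 pp.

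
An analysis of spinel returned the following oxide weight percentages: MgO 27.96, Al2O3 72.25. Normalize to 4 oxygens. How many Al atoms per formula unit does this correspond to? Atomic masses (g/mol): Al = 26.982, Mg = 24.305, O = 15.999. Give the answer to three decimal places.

27.96 wt% MgO ÷ 40.304 g/mol = 0.69373 mol, giving 0.69373 Mg and 0.69373 O.
72.25 wt% Al2O3 ÷ 101.961 g/mol = 0.70860 mol, giving 1.41720 Al and 2.12580 O.
Oxygen sums to 2.81953; scaling by 4/2.81953 = 1.41868 puts the formula on 4 O.
Al: 1.41720 × 1.41868 = 2.011 atoms per formula unit.

2.011 Al apfu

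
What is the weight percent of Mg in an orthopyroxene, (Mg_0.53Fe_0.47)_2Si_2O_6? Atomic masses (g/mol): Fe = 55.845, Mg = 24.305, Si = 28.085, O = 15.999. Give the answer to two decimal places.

Formula mass = 1.06×24.305 + 0.94×55.845 + 2×28.085 + 6×15.999 = 230.422 g/mol, of which 25.763 g is Mg.
So Mg makes up 25.763/230.422 = 0.1118 of the mass, i.e. 11.18%.

11.18 wt%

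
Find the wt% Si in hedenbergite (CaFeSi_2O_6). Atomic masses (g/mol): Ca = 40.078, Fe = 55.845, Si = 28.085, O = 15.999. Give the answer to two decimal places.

Molar mass of CaFeSi_2O_6: 1·40.078 + 1·55.845 + 2·28.085 + 6·15.999 = 248.087 g/mol.
Mass of Si per formula unit: 2 × 28.085 = 56.170 g.
Weight fraction Si = 56.170 / 248.087 = 0.2264.

22.64 wt%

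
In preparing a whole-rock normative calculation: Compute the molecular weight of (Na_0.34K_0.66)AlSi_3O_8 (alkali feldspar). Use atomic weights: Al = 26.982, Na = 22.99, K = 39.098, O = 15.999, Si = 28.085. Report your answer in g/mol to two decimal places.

272.85 g/mol

Na: 0.34 × 22.99 = 7.8166
K: 0.66 × 39.098 = 25.8047
Al: 1 × 26.982 = 26.9820
Si: 3 × 28.085 = 84.2550
O: 8 × 15.999 = 127.9920
Summing the contributions gives the formula mass.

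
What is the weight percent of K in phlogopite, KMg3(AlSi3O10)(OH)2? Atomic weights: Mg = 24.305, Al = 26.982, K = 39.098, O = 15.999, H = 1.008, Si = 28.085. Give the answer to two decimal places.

9.37 mass %

Molar mass of KMg3(AlSi3O10)(OH)2: 1*39.098 + 3*24.305 + 1*26.982 + 3*28.085 + 12*15.999 + 2*1.008 = 417.254 g/mol.
Mass of K per formula unit: 1 × 39.098 = 39.098 g.
Weight fraction K = 39.098 / 417.254 = 0.0937.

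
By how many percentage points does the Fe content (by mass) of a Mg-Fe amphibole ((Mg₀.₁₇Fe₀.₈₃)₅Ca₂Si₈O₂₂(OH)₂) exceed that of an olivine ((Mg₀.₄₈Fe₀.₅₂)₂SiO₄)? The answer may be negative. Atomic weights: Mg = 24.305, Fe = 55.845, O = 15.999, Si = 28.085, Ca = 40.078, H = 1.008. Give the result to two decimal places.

-8.91 percentage points

Fe in (Mg₀.₁₇Fe₀.₈₃)₅Ca₂Si₈O₂₂(OH)₂: molar mass 943.244 g/mol; 4.15×55.845 = 231.757 g → 24.57 wt%.
Fe in (Mg₀.₄₈Fe₀.₅₂)₂SiO₄: molar mass 173.493 g/mol; 1.04×55.845 = 58.079 g → 33.48 wt%.
Difference = 24.57 − 33.48 = -8.91 percentage points.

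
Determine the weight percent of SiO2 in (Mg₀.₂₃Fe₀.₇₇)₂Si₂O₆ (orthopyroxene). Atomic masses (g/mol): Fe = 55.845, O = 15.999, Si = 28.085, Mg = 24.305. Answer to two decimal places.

Formula mass = 249.346 g/mol.
2 Si → 2.0000 mol SiO2 per formula unit; M(SiO2) = 60.083, so SiO2 mass = 120.166 g.
120.166/249.346 × 100 = 48.19 wt%.

48.19 wt%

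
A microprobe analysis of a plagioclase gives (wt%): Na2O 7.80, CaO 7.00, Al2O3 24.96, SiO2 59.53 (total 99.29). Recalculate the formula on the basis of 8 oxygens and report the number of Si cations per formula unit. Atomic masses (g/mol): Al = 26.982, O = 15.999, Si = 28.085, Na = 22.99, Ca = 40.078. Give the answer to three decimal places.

7.80 wt% Na2O ÷ 61.979 g/mol = 0.12585 mol, giving 0.25170 Na and 0.12585 O.
7.00 wt% CaO ÷ 56.077 g/mol = 0.12483 mol, giving 0.12483 Ca and 0.12483 O.
24.96 wt% Al2O3 ÷ 101.961 g/mol = 0.24480 mol, giving 0.48960 Al and 0.73440 O.
59.53 wt% SiO2 ÷ 60.083 g/mol = 0.99080 mol, giving 0.99080 Si and 1.98160 O.
Oxygen sums to 2.96668; scaling by 8/2.96668 = 2.69662 puts the formula on 8 O.
Si: 0.99080 × 2.69662 = 2.672 atoms per formula unit.

2.672 Si apfu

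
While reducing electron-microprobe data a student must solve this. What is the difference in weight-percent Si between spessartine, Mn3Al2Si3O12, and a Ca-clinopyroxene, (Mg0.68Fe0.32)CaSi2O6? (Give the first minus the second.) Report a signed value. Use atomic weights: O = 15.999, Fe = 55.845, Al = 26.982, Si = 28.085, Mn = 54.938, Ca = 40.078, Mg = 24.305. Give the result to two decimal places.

First mineral: 84.255 g Si in 495.021 g formula = 17.02 wt% Si.
Second mineral: 56.170 g Si in 226.640 g formula = 24.78 wt% Si.
17.02% − 24.78% gives a difference of -7.76 percentage points.

-7.76 percentage points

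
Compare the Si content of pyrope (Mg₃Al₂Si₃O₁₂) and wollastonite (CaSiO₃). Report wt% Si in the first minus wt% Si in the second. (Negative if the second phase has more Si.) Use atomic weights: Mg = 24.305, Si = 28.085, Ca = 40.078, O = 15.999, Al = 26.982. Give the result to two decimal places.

-3.28 percentage points

First mineral: 84.255 g Si in 403.122 g formula = 20.90 wt% Si.
Second mineral: 28.085 g Si in 116.160 g formula = 24.18 wt% Si.
20.90% − 24.18% gives a difference of -3.28 percentage points.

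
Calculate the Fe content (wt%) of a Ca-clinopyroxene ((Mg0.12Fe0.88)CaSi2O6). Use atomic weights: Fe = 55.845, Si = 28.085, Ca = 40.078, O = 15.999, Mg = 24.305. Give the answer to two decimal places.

Molar mass of (Mg0.12Fe0.88)CaSi2O6: 0.12*24.305 + 0.88*55.845 + 1*40.078 + 2*28.085 + 6*15.999 = 244.302 g/mol.
Mass of Fe per formula unit: 0.88 × 55.845 = 49.144 g.
Weight fraction Fe = 49.144 / 244.302 = 0.2012.

20.12 wt%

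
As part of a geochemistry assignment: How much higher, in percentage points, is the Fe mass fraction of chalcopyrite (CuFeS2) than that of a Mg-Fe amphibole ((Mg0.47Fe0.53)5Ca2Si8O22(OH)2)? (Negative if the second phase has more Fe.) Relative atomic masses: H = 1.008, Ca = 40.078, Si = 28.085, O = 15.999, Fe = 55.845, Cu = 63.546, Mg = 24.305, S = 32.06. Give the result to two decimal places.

First mineral: 55.845 g Fe in 183.511 g formula = 30.43 wt% Fe.
Second mineral: 147.989 g Fe in 895.934 g formula = 16.52 wt% Fe.
30.43% − 16.52% gives a difference of 13.91 percentage points.

13.91 percentage points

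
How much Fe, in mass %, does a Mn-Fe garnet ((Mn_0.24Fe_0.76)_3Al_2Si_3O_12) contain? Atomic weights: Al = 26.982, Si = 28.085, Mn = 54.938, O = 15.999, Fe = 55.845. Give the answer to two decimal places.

25.61 mass %

Molar mass of (Mn_0.24Fe_0.76)_3Al_2Si_3O_12: 0.72×54.938 + 2.28×55.845 + 2×26.982 + 3×28.085 + 12×15.999 = 497.089 g/mol.
Mass of Fe per formula unit: 2.28 × 55.845 = 127.327 g.
Weight fraction Fe = 127.327 / 497.089 = 0.2561.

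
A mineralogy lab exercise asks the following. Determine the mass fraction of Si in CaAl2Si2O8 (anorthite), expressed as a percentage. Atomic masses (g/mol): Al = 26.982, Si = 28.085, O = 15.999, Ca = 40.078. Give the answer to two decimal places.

20.19 wt%

Molar mass of CaAl2Si2O8: 1·40.078 + 2·26.982 + 2·28.085 + 8·15.999 = 278.204 g/mol.
Mass of Si per formula unit: 2 × 28.085 = 56.170 g.
Weight fraction Si = 56.170 / 278.204 = 0.2019.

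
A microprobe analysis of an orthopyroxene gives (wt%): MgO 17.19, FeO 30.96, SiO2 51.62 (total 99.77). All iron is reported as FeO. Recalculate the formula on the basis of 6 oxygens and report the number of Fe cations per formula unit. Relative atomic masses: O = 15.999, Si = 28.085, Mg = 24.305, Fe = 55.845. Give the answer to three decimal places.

1.004 Fe apfu

MgO: 17.19/40.304 = 0.42651 mol → 0.42651 mol Mg, 0.42651 mol O.
FeO: 30.96/71.844 = 0.43093 mol → 0.43093 mol Fe, 0.43093 mol O.
SiO2: 51.62/60.083 = 0.85914 mol → 0.85914 mol Si, 1.71828 mol O.
Total oxygen = 2.57572 mol. Normalization factor = 6/2.57572 = 2.32945.
Fe per 6 O = 0.43093 × 2.32945 = 1.004.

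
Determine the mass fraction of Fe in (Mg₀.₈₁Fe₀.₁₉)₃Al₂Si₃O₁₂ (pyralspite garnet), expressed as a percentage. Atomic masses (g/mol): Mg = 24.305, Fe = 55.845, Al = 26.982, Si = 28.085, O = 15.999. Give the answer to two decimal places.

Formula mass = 2.43×24.305 + 0.57×55.845 + 2×26.982 + 3×28.085 + 12×15.999 = 421.100 g/mol, of which 31.832 g is Fe.
So Fe makes up 31.832/421.100 = 0.0756 of the mass, i.e. 7.56%.

7.56 wt%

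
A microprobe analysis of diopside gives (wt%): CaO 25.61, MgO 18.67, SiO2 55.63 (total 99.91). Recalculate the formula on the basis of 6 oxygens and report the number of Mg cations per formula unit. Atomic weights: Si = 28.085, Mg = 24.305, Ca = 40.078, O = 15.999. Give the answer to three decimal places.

1.003 Mg apfu

CaO (M=56.077): mol = 0.45669; Ca = 0.45669, O = 0.45669.
MgO (M=40.304): mol = 0.46323; Mg = 0.46323, O = 0.46323.
SiO2 (M=60.083): mol = 0.92589; Si = 0.92589, O = 1.85178.
ΣO = 2.77170; factor = 6/ΣO = 2.16474.
Mg apfu = 0.46323 × 2.16474 = 1.003.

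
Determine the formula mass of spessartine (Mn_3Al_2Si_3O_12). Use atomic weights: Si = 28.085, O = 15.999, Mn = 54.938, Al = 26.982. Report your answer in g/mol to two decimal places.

495.02 g/mol

Mn: 3 × 54.938 = 164.8140
Al: 2 × 26.982 = 53.9640
Si: 3 × 28.085 = 84.2550
O: 12 × 15.999 = 191.9880
Summing the contributions gives the formula mass.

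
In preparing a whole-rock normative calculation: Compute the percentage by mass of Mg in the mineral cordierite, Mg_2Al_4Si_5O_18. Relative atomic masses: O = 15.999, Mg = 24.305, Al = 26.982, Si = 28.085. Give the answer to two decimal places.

M(Mg_2Al_4Si_5O_18) = 584.945 g/mol.
Mg contributes 2 × 24.305 = 48.610 g per mole.
48.610/584.945 = 0.0831 → 8.31%.

8.31 mass %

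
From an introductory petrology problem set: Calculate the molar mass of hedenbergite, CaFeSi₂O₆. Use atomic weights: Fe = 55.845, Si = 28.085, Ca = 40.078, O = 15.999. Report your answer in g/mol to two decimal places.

248.09 g/mol

M = 1(40.078) + 1(55.845) + 2(28.085) + 6(15.999)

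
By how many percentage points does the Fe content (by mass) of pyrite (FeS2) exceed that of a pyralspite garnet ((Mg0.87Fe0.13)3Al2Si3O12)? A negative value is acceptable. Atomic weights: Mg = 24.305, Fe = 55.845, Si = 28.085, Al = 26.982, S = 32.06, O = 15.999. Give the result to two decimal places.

41.31 percentage points

First mineral: 55.845 g Fe in 119.965 g formula = 46.55 wt% Fe.
Second mineral: 21.780 g Fe in 415.423 g formula = 5.24 wt% Fe.
46.55% − 5.24% gives a difference of 41.31 percentage points.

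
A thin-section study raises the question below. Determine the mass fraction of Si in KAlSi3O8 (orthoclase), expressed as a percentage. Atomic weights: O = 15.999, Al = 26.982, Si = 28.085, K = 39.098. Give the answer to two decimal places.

Molar mass of KAlSi3O8: 1·39.098 + 1·26.982 + 3·28.085 + 8·15.999 = 278.327 g/mol.
Mass of Si per formula unit: 3 × 28.085 = 84.255 g.
Weight fraction Si = 84.255 / 278.327 = 0.3027.

30.27 wt%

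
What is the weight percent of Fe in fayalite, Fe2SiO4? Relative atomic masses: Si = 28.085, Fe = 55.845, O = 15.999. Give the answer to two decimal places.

54.81 weight percent

Formula mass = 2·55.845 + 1·28.085 + 4·15.999 = 203.771 g/mol, of which 111.690 g is Fe.
So Fe makes up 111.690/203.771 = 0.5481 of the mass, i.e. 54.81%.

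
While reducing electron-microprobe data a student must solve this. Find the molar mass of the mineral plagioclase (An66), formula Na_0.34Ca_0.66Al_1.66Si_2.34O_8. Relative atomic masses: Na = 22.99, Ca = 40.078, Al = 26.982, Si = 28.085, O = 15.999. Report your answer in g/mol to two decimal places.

The formula mass is the sum 0.34×22.99 + 0.66×40.078 + 1.66×26.982 + 2.34×28.085 + 8×15.999.

272.77 g/mol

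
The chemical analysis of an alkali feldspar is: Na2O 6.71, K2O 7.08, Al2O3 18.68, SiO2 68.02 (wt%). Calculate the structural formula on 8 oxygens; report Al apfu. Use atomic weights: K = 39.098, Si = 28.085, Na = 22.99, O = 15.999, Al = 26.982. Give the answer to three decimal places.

0.978 Al apfu

6.71 wt% Na2O ÷ 61.979 g/mol = 0.10826 mol, giving 0.21652 Na and 0.10826 O.
7.08 wt% K2O ÷ 94.195 g/mol = 0.07516 mol, giving 0.15032 K and 0.07516 O.
18.68 wt% Al2O3 ÷ 101.961 g/mol = 0.18321 mol, giving 0.36642 Al and 0.54963 O.
68.02 wt% SiO2 ÷ 60.083 g/mol = 1.13210 mol, giving 1.13210 Si and 2.26420 O.
Oxygen sums to 2.99725; scaling by 8/2.99725 = 2.66911 puts the formula on 8 O.
Al: 0.36642 × 2.66911 = 0.978 atoms per formula unit.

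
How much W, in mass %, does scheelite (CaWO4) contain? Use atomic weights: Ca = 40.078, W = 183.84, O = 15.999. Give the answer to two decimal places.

M(CaWO4) = 287.914 g/mol.
W contributes 1 × 183.84 = 183.840 g per mole.
183.840/287.914 = 0.6385 → 63.85%.

63.85 mass %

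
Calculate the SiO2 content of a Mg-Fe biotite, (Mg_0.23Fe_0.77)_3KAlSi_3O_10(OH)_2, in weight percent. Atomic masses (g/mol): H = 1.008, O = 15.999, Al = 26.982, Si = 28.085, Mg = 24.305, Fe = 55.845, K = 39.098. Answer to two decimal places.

36.78 wt%

Molar mass of (Mg_0.23Fe_0.77)_3KAlSi_3O_10(OH)_2 = 0.69·24.305 + 2.31·55.845 + 1·39.098 + 1·26.982 + 3·28.085 + 12·15.999 + 2·1.008 = 490.111 g/mol.
Each formula unit contains 3 Si, equivalent to 3/1 = 3.0000 mol SiO2.
M(SiO2) = 1×28.085 + 2×15.999 = 60.083 g/mol.
Mass of SiO2 per formula unit = 3.0000 × 60.083 = 180.249 g.
SiO2 wt% = 180.249 / 490.111 × 100 = 36.78%.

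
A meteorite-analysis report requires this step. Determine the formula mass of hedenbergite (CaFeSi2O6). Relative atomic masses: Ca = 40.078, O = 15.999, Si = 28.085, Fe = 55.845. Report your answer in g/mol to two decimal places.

248.09 g/mol

Ca: 1 × 40.078 = 40.0780
Fe: 1 × 55.845 = 55.8450
Si: 2 × 28.085 = 56.1700
O: 6 × 15.999 = 95.9940
Summing the contributions gives the formula mass.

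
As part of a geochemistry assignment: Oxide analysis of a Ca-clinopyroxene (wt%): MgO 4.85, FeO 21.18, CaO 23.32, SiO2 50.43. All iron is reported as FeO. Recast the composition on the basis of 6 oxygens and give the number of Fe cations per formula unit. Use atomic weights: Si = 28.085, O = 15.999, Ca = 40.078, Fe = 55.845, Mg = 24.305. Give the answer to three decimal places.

MgO: 4.85/40.304 = 0.12034 mol → 0.12034 mol Mg, 0.12034 mol O.
FeO: 21.18/71.844 = 0.29481 mol → 0.29481 mol Fe, 0.29481 mol O.
CaO: 23.32/56.077 = 0.41586 mol → 0.41586 mol Ca, 0.41586 mol O.
SiO2: 50.43/60.083 = 0.83934 mol → 0.83934 mol Si, 1.67868 mol O.
Total oxygen = 2.50969 mol. Normalization factor = 6/2.50969 = 2.39073.
Fe per 6 O = 0.29481 × 2.39073 = 0.705.

0.705 Fe apfu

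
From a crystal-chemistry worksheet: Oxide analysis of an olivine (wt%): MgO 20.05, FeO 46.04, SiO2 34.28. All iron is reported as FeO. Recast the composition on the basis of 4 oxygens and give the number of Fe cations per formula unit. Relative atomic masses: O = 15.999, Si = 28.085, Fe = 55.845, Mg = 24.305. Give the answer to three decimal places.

1.125 Fe apfu

20.05 wt% MgO ÷ 40.304 g/mol = 0.49747 mol, giving 0.49747 Mg and 0.49747 O.
46.04 wt% FeO ÷ 71.844 g/mol = 0.64083 mol, giving 0.64083 Fe and 0.64083 O.
34.28 wt% SiO2 ÷ 60.083 g/mol = 0.57054 mol, giving 0.57054 Si and 1.14108 O.
Oxygen sums to 2.27938; scaling by 4/2.27938 = 1.75486 puts the formula on 4 O.
Fe: 0.64083 × 1.75486 = 1.125 atoms per formula unit.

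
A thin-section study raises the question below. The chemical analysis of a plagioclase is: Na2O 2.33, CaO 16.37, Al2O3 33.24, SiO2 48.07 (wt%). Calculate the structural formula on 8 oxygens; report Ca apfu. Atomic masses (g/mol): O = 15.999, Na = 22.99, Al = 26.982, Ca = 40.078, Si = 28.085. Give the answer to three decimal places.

2.33 wt% Na2O ÷ 61.979 g/mol = 0.03759 mol, giving 0.07518 Na and 0.03759 O.
16.37 wt% CaO ÷ 56.077 g/mol = 0.29192 mol, giving 0.29192 Ca and 0.29192 O.
33.24 wt% Al2O3 ÷ 101.961 g/mol = 0.32601 mol, giving 0.65202 Al and 0.97803 O.
48.07 wt% SiO2 ÷ 60.083 g/mol = 0.80006 mol, giving 0.80006 Si and 1.60012 O.
Oxygen sums to 2.90766; scaling by 8/2.90766 = 2.75135 puts the formula on 8 O.
Ca: 0.29192 × 2.75135 = 0.803 atoms per formula unit.

0.803 Ca apfu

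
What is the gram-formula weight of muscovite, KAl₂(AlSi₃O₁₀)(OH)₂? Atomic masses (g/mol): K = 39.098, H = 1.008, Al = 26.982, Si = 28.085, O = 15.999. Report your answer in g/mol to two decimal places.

M = 1*39.098 + 3*26.982 + 3*28.085 + 12*15.999 + 2*1.008

398.30 g/mol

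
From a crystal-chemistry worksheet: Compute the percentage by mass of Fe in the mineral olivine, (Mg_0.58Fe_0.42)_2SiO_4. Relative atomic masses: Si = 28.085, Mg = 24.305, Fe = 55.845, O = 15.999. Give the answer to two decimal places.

28.06 mass %

Molar mass of (Mg_0.58Fe_0.42)_2SiO_4: 1.16×24.305 + 0.84×55.845 + 1×28.085 + 4×15.999 = 167.185 g/mol.
Mass of Fe per formula unit: 0.84 × 55.845 = 46.910 g.
Weight fraction Fe = 46.910 / 167.185 = 0.2806.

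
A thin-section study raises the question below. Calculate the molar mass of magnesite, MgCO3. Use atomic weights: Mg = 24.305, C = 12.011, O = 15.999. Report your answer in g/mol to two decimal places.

The formula mass is the sum 1(24.305) + 1(12.011) + 3(15.999).

84.31 g/mol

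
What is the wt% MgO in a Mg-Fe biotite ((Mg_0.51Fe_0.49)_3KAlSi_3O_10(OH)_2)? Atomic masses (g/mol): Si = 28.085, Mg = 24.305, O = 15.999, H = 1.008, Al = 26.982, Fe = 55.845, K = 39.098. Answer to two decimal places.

M((Mg_0.51Fe_0.49)_3KAlSi_3O_10(OH)_2) = 463.618 g/mol; M(MgO) = 40.304 g/mol.
Moles MgO per formula unit = 1.53 Mg ÷ 1 = 1.5300.
MgO fraction = (1.5300 × 40.304) / 463.618 = 61.665/463.618 = 0.1330.

13.30 wt%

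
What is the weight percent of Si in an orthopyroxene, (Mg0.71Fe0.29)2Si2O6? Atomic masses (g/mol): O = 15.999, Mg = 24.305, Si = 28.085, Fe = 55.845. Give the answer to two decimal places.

Molar mass of (Mg0.71Fe0.29)2Si2O6: 1.42·24.305 + 0.58·55.845 + 2·28.085 + 6·15.999 = 219.067 g/mol.
Mass of Si per formula unit: 2 × 28.085 = 56.170 g.
Weight fraction Si = 56.170 / 219.067 = 0.2564.

25.64 weight percent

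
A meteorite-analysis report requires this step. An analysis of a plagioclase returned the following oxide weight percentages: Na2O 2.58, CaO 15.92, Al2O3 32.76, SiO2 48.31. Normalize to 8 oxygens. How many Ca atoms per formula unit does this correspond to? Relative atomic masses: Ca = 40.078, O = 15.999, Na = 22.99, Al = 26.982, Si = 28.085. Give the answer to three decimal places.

0.784 Ca apfu

Na2O (M=61.979): mol = 0.04163; Na = 0.08326, O = 0.04163.
CaO (M=56.077): mol = 0.28390; Ca = 0.28390, O = 0.28390.
Al2O3 (M=101.961): mol = 0.32130; Al = 0.64260, O = 0.96390.
SiO2 (M=60.083): mol = 0.80405; Si = 0.80405, O = 1.60810.
ΣO = 2.89753; factor = 8/ΣO = 2.76097.
Ca apfu = 0.28390 × 2.76097 = 0.784.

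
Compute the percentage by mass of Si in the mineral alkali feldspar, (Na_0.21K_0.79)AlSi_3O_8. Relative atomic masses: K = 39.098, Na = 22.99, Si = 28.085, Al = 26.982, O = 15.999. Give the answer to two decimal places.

Formula mass = 0.21×22.99 + 0.79×39.098 + 1×26.982 + 3×28.085 + 8×15.999 = 274.944 g/mol, of which 84.255 g is Si.
So Si makes up 84.255/274.944 = 0.3064 of the mass, i.e. 30.64%.

30.64 wt%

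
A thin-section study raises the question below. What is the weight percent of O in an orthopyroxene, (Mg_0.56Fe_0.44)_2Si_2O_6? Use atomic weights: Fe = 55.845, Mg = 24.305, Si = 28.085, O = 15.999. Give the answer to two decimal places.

42.01 weight percent

Formula mass = 1.12×24.305 + 0.88×55.845 + 2×28.085 + 6×15.999 = 228.529 g/mol, of which 95.994 g is O.
So O makes up 95.994/228.529 = 0.4201 of the mass, i.e. 42.01%.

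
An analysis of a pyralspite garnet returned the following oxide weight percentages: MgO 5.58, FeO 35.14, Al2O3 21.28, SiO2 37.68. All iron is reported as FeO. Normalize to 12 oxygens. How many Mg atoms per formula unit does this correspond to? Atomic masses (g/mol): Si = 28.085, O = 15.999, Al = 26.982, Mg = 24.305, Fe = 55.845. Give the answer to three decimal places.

5.58 wt% MgO ÷ 40.304 g/mol = 0.13845 mol, giving 0.13845 Mg and 0.13845 O.
35.14 wt% FeO ÷ 71.844 g/mol = 0.48912 mol, giving 0.48912 Fe and 0.48912 O.
21.28 wt% Al2O3 ÷ 101.961 g/mol = 0.20871 mol, giving 0.41742 Al and 0.62613 O.
37.68 wt% SiO2 ÷ 60.083 g/mol = 0.62713 mol, giving 0.62713 Si and 1.25426 O.
Oxygen sums to 2.50796; scaling by 12/2.50796 = 4.78477 puts the formula on 12 O.
Mg: 0.13845 × 4.78477 = 0.662 atoms per formula unit.

0.662 Mg apfu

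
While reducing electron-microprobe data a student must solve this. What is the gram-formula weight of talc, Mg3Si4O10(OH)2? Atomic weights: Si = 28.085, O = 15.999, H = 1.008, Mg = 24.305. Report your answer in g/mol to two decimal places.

M = 3×24.305 + 4×28.085 + 12×15.999 + 2×1.008

379.26 g/mol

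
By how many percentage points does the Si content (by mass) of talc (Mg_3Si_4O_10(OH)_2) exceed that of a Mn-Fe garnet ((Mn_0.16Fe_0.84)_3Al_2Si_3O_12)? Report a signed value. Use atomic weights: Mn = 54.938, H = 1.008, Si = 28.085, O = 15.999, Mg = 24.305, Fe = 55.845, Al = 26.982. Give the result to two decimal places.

M(Mg_3Si_4O_10(OH)_2) = 379.259 g/mol, so wt% Si = 112.340/379.259 × 100 = 29.62%.
M((Mn_0.16Fe_0.84)_3Al_2Si_3O_12) = 497.307 g/mol, so wt% Si = 84.255/497.307 × 100 = 16.94%.
29.62 − 16.94 = 12.68 pp.

12.68 percentage points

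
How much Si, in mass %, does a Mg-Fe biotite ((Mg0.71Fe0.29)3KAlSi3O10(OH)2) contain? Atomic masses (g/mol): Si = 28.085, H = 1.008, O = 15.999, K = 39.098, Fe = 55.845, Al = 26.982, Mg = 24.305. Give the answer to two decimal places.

Molar mass of (Mg0.71Fe0.29)3KAlSi3O10(OH)2: 2.13×24.305 + 0.87×55.845 + 1×39.098 + 1×26.982 + 3×28.085 + 12×15.999 + 2×1.008 = 444.694 g/mol.
Mass of Si per formula unit: 3 × 28.085 = 84.255 g.
Weight fraction Si = 84.255 / 444.694 = 0.1895.

18.95 mass %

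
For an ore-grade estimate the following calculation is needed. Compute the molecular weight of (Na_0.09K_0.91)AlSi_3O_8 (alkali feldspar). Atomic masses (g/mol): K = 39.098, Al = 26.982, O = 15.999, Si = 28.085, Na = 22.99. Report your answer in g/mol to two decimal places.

The formula mass is the sum 0.09(22.99) + 0.91(39.098) + 1(26.982) + 3(28.085) + 8(15.999).

276.88 g/mol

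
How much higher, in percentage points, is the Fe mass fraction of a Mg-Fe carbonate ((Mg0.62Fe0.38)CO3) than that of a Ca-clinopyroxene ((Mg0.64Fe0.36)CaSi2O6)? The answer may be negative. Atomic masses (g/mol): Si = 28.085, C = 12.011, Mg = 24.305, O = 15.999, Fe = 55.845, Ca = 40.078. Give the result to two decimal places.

Fe in (Mg0.62Fe0.38)CO3: molar mass 96.298 g/mol; 0.38×55.845 = 21.221 g → 22.04 wt%.
Fe in (Mg0.64Fe0.36)CaSi2O6: molar mass 227.901 g/mol; 0.36×55.845 = 20.104 g → 8.82 wt%.
Difference = 22.04 − 8.82 = 13.22 percentage points.

13.22 percentage points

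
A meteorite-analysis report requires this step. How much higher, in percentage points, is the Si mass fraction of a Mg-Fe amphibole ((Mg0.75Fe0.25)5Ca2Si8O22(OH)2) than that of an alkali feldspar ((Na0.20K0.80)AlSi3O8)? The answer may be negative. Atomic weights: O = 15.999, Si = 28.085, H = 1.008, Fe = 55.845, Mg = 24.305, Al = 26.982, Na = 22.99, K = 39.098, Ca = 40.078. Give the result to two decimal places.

First mineral: 224.680 g Si in 851.778 g formula = 26.38 wt% Si.
Second mineral: 84.255 g Si in 275.105 g formula = 30.63 wt% Si.
26.38% − 30.63% gives a difference of -4.25 percentage points.

-4.25 percentage points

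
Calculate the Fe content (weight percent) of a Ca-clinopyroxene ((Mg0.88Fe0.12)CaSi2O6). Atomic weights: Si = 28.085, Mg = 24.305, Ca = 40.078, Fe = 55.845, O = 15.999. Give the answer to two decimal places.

Molar mass of (Mg0.88Fe0.12)CaSi2O6: 0.88*24.305 + 0.12*55.845 + 1*40.078 + 2*28.085 + 6*15.999 = 220.332 g/mol.
Mass of Fe per formula unit: 0.12 × 55.845 = 6.701 g.
Weight fraction Fe = 6.701 / 220.332 = 0.0304.

3.04 weight percent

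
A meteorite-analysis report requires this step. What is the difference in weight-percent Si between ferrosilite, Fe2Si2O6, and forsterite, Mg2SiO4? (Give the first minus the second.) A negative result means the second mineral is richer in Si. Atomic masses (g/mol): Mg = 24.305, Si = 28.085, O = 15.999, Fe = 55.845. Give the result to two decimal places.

Si in Fe2Si2O6: molar mass 263.854 g/mol; 2×28.085 = 56.170 g → 21.29 wt%.
Si in Mg2SiO4: molar mass 140.691 g/mol; 1×28.085 = 28.085 g → 19.96 wt%.
Difference = 21.29 − 19.96 = 1.33 percentage points.

1.33 percentage points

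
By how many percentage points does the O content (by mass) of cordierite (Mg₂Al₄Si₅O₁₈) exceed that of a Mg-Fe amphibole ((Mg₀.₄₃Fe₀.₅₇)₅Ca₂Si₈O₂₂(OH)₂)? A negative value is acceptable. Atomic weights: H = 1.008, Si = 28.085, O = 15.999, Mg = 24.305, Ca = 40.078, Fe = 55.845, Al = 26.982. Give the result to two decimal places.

M(Mg₂Al₄Si₅O₁₈) = 584.945 g/mol, so wt% O = 287.982/584.945 × 100 = 49.23%.
M((Mg₀.₄₃Fe₀.₅₇)₅Ca₂Si₈O₂₂(OH)₂) = 902.242 g/mol, so wt% O = 383.976/902.242 × 100 = 42.56%.
49.23 − 42.56 = 6.67 pp.

6.67 percentage points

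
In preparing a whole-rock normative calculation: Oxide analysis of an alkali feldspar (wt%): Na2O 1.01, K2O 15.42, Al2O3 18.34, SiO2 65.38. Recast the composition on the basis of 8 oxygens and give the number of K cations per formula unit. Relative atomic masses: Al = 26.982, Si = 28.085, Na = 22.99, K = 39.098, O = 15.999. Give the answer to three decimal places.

Na2O (M=61.979): mol = 0.01630; Na = 0.03260, O = 0.01630.
K2O (M=94.195): mol = 0.16370; K = 0.32740, O = 0.16370.
Al2O3 (M=101.961): mol = 0.17987; Al = 0.35974, O = 0.53961.
SiO2 (M=60.083): mol = 1.08816; Si = 1.08816, O = 2.17632.
ΣO = 2.89593; factor = 8/ΣO = 2.76250.
K apfu = 0.32740 × 2.76250 = 0.904.

0.904 K apfu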